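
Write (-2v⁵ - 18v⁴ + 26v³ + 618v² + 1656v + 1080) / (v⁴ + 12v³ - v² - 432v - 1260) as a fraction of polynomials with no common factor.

(-2v² - 8v - 6)/(v + 7)

Repeated division with remainder:
  -2v⁵ - 18v⁴ + 26v³ + 618v² + 1656v + 1080 = (-2v + 6)(v⁴ + 12v³ - v² - 432v - 1260) + (-48v³ - 240v² + 1728v + 8640)
  v⁴ + 12v³ - v² - 432v - 1260 = (-(1/48)v - 7/48)(-48v³ - 240v² + 1728v + 8640) + (0)
Last nonzero remainder: -48v³ - 240v² + 1728v + 8640. Dividing through by -48 gives the monic gcd v³ + 5v² - 36v - 180.
Cancel v³ + 5v² - 36v - 180 from numerator and denominator to get the reduced form.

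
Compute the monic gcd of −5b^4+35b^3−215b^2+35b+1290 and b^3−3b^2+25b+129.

b^2−6b+43

Apply the Euclidean algorithm:
  −5b^4+35b^3−215b^2+35b+1290 = (−5b+20)(b^3−3b^2+25b+129) + (−30b^2+180b−1290)
  b^3−3b^2+25b+129 = (−(1/30)b−1/10)(−30b^2+180b−1290) + (0)
Last nonzero remainder: −30b^2+180b−1290. Dividing through by −30 gives the monic gcd b^2−6b+43.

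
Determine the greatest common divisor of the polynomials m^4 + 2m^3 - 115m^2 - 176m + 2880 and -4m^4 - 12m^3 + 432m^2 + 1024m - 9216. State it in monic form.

By polynomial division,
  m^4 + 2m^3 - 115m^2 - 176m + 2880 = (-1/4)(-4m^4 - 12m^3 + 432m^2 + 1024m - 9216) + (-m^3 - 7m^2 + 80m + 576)
  -4m^4 - 12m^3 + 432m^2 + 1024m - 9216 = (4m - 16)(-m^3 - 7m^2 + 80m + 576) + (0)
Last nonzero remainder: -m^3 - 7m^2 + 80m + 576. Dividing through by -1 gives the monic gcd m^3 + 7m^2 - 80m - 576.

m^3 + 7m^2 - 80m - 576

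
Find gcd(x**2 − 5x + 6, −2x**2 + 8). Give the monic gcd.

By polynomial division,
  x**2 − 5x + 6 = (−1/2)(−2x**2 + 8) + (−5x + 10)
  −2x**2 + 8 = ((2/5)x + 4/5)(−5x + 10) + (0)
Last nonzero remainder: −5x + 10. Dividing through by −5 gives the monic gcd x − 2.

x − 2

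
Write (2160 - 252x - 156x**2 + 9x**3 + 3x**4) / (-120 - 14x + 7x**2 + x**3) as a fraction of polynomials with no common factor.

Apply the Euclidean algorithm:
  3x**4 + 9x**3 - 156x**2 - 252x + 2160 = (3x - 12)(x**3 + 7x**2 - 14x - 120) + (-30x**2 - 60x + 720)
  x**3 + 7x**2 - 14x - 120 = (-(1/30)x - 1/6)(-30x**2 - 60x + 720) + (0)
Last nonzero remainder: -30x**2 - 60x + 720. Dividing through by -30 gives the monic gcd x**2 + 2x - 24.
Cancel x**2 + 2x - 24 from numerator and denominator to get the reduced form.

(-90 + 3x + 3x**2)/(5 + x)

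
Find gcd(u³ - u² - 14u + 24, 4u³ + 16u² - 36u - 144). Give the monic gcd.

u² + u - 12

Apply the Euclidean algorithm:
  u³ - u² - 14u + 24 = (1/4)(4u³ + 16u² - 36u - 144) + (-5u² - 5u + 60)
  4u³ + 16u² - 36u - 144 = (-(4/5)u - 12/5)(-5u² - 5u + 60) + (0)
Last nonzero remainder: -5u² - 5u + 60. Dividing through by -5 gives the monic gcd u² + u - 12.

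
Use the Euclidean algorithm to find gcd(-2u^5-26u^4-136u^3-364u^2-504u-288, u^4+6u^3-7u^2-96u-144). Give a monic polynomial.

u^2+7u+12

By polynomial division,
  -2u^5-26u^4-136u^3-364u^2-504u-288 = (-2u-14)(u^4+6u^3-7u^2-96u-144) + (-66u^3-654u^2-2136u-2304)
  u^4+6u^3-7u^2-96u-144 = (-(1/66)u+43/726)(-66u^3-654u^2-2136u-2304) + (-(76/121)u^2-(532/121)u-912/121)
  -66u^3-654u^2-2136u-2304 = ((3993/38)u+5808/19)(-(76/121)u^2-(532/121)u-912/121) + (0)
Last nonzero remainder: -(76/121)u^2-(532/121)u-912/121. Dividing through by -76/121 gives the monic gcd u^2+7u+12.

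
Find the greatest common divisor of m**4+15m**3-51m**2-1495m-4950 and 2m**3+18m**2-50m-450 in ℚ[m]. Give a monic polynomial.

m**2+14m+45

Repeated division with remainder:
  m**4+15m**3-51m**2-1495m-4950 = ((1/2)m+3)(2m**3+18m**2-50m-450) + (-80m**2-1120m-3600)
  2m**3+18m**2-50m-450 = (-(1/40)m+1/8)(-80m**2-1120m-3600) + (0)
Last nonzero remainder: -80m**2-1120m-3600. Dividing through by -80 gives the monic gcd m**2+14m+45.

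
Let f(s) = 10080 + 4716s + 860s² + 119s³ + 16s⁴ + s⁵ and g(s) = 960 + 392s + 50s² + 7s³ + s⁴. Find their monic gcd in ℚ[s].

Repeated division with remainder:
  s⁵ + 16s⁴ + 119s³ + 860s² + 4716s + 10080 = (s + 9)(s⁴ + 7s³ + 50s² + 392s + 960) + (6s³ + 18s² + 228s + 1440)
  s⁴ + 7s³ + 50s² + 392s + 960 = ((1/6)s + 2/3)(6s³ + 18s² + 228s + 1440) + (0)
Last nonzero remainder: 6s³ + 18s² + 228s + 1440. Dividing through by 6 gives the monic gcd s³ + 3s² + 38s + 240.

240 + 38s + 3s² + s³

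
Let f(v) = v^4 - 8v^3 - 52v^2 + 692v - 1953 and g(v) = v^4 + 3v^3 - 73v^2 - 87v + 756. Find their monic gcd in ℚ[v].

By polynomial division,
  v^4 - 8v^3 - 52v^2 + 692v - 1953 = (v^4 + 3v^3 - 73v^2 - 87v + 756) + (-11v^3 + 21v^2 + 779v - 2709)
  v^4 + 3v^3 - 73v^2 - 87v + 756 = (-(1/11)v - 54/121)(-11v^3 + 21v^2 + 779v - 2709) + ((870/121)v^2 + (1740/121)v - 54810/121)
  -11v^3 + 21v^2 + 779v - 2709 = (-(1331/870)v + 5203/870)((870/121)v^2 + (1740/121)v - 54810/121) + (0)
Last nonzero remainder: (870/121)v^2 + (1740/121)v - 54810/121. Dividing through by 870/121 gives the monic gcd v^2 + 2v - 63.

v^2 + 2v - 63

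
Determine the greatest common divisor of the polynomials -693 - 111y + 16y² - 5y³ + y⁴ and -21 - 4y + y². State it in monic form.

-21 - 4y + y²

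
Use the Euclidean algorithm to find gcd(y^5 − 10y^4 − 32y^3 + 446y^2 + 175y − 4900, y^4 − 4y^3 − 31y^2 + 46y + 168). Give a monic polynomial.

Apply the Euclidean algorithm:
  y^5 − 10y^4 − 32y^3 + 446y^2 + 175y − 4900 = (y − 6)(y^4 − 4y^3 − 31y^2 + 46y + 168) + (−25y^3 + 214y^2 + 283y − 3892)
  y^4 − 4y^3 − 31y^2 + 46y + 168 = (−(1/25)y − 114/625)(−25y^3 + 214y^2 + 283y − 3892) + ((12096/625)y^2 − (36288/625)y − 338688/625)
  −25y^3 + 214y^2 + 283y − 3892 = (−(15625/12096)y + 86875/12096)((12096/625)y^2 − (36288/625)y − 338688/625) + (0)
Last nonzero remainder: (12096/625)y^2 − (36288/625)y − 338688/625. Dividing through by 12096/625 gives the monic gcd y^2 − 3y − 28.

y^2 − 3y − 28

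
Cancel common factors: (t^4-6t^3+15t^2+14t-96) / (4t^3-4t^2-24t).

Euclidean algorithm in ℚ[t]:
  t^4-6t^3+15t^2+14t-96 = ((1/4)t-5/4)(4t^3-4t^2-24t) + (16t^2-16t-96)
  4t^3-4t^2-24t = ((1/4)t)(16t^2-16t-96) + (0)
Last nonzero remainder: 16t^2-16t-96. Dividing through by 16 gives the monic gcd t^2-t-6.
Cancel t^2-t-6 from numerator and denominator to get the reduced form.

(t^2-5t+16)/(4t)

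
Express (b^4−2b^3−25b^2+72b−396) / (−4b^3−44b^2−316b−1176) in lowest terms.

(−b^3+8b^2−23b+66)/(4b^2+20b+196)

Repeated division with remainder:
  b^4−2b^3−25b^2+72b−396 = (−(1/4)b+13/4)(−4b^3−44b^2−316b−1176) + (39b^2+805b+3426)
  −4b^3−44b^2−316b−1176 = (−(4/39)b+1504/1521)(39b^2+805b+3426) + (−(1156900/1521)b−2313800/507)
  39b^2+805b+3426 = (−(59319/1156900)b−868491/1156900)(−(1156900/1521)b−2313800/507) + (0)
Last nonzero remainder: −(1156900/1521)b−2313800/507. Dividing through by −1156900/1521 gives the monic gcd b+6.
Cancel b+6 from numerator and denominator to get the reduced form.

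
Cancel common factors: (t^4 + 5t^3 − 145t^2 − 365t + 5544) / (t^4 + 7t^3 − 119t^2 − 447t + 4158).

(t − 8)/(t − 6)

Repeated division with remainder:
  t^4 + 5t^3 − 145t^2 − 365t + 5544 = (t^4 + 7t^3 − 119t^2 − 447t + 4158) + (−2t^3 − 26t^2 + 82t + 1386)
  t^4 + 7t^3 − 119t^2 − 447t + 4158 = (−(1/2)t + 3)(−2t^3 − 26t^2 + 82t + 1386) + (0)
Last nonzero remainder: −2t^3 − 26t^2 + 82t + 1386. Dividing through by −2 gives the monic gcd t^3 + 13t^2 − 41t − 693.
Cancel t^3 + 13t^2 − 41t − 693 from numerator and denominator to get the reduced form.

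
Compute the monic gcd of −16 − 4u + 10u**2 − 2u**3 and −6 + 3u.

Repeated division with remainder:
  −2u**3 + 10u**2 − 4u − 16 = (−(2/3)u**2 + 2u + 8/3)(3u − 6) + (0)
Last nonzero remainder: 3u − 6. Dividing through by 3 gives the monic gcd u − 2.

−2 + u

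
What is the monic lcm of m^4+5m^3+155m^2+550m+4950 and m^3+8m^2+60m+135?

Apply the Euclidean algorithm:
  m^4+5m^3+155m^2+550m+4950 = (m-3)(m^3+8m^2+60m+135) + (119m^2+595m+5355)
  m^3+8m^2+60m+135 = ((1/119)m+3/119)(119m^2+595m+5355) + (0)
Last nonzero remainder: 119m^2+595m+5355. Dividing through by 119 gives the monic gcd m^2+5m+45.
Then lcm(f, g) = f·g / gcd(f, g); expanding and making the result monic gives the answer.

m^5+8m^4+170m^3+1015m^2+6600m+14850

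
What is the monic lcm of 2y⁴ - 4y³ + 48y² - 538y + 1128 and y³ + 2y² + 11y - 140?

y⁶ + 4y⁵ + 47y⁴ - 195y³ - 210y² - 6031y + 19740

Apply the Euclidean algorithm:
  2y⁴ - 4y³ + 48y² - 538y + 1128 = (2y - 8)(y³ + 2y² + 11y - 140) + (42y² - 170y + 8)
  y³ + 2y² + 11y - 140 = ((1/42)y + 127/882)(42y² - 170y + 8) + ((15562/441)y - 62248/441)
  42y² - 170y + 8 = ((9261/7781)y - 441/7781)((15562/441)y - 62248/441) + (0)
Last nonzero remainder: (15562/441)y - 62248/441. Dividing through by 15562/441 gives the monic gcd y - 4.
Then lcm(f, g) = f·g / gcd(f, g); expanding and making the result monic gives the answer.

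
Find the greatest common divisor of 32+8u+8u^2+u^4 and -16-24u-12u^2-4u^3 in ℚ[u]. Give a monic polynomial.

By polynomial division,
  u^4+8u^2+8u+32 = (-(1/4)u+3/4)(-4u^3-12u^2-24u-16) + (11u^2+22u+44)
  -4u^3-12u^2-24u-16 = (-(4/11)u-4/11)(11u^2+22u+44) + (0)
Last nonzero remainder: 11u^2+22u+44. Dividing through by 11 gives the monic gcd u^2+2u+4.

4+2u+u^2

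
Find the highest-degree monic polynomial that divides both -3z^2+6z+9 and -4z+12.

Repeated division with remainder:
  -3z^2+6z+9 = ((3/4)z+3/4)(-4z+12) + (0)
Last nonzero remainder: -4z+12. Dividing through by -4 gives the monic gcd z-3.

z-3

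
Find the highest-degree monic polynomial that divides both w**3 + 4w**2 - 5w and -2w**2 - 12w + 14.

Euclidean algorithm in ℚ[w]:
  w**3 + 4w**2 - 5w = (-(1/2)w + 1)(-2w**2 - 12w + 14) + (14w - 14)
  -2w**2 - 12w + 14 = (-(1/7)w - 1)(14w - 14) + (0)
Last nonzero remainder: 14w - 14. Dividing through by 14 gives the monic gcd w - 1.

w - 1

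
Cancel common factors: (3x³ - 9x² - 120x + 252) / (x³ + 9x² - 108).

(3x² - 27x + 42)/(x² + 3x - 18)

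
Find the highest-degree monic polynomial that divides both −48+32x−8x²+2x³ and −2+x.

−2+x

Euclidean algorithm in ℚ[x]:
  2x³−8x²+32x−48 = (2x²−4x+24)(x−2) + (0)
The last nonzero remainder x−2 is already monic.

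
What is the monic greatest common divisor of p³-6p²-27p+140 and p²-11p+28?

p²-11p+28

By polynomial division,
  p³-6p²-27p+140 = (p+5)(p²-11p+28) + (0)
The last nonzero remainder p²-11p+28 is already monic.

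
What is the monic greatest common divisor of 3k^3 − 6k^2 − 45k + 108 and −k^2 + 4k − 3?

Apply the Euclidean algorithm:
  3k^3 − 6k^2 − 45k + 108 = (−3k − 6)(−k^2 + 4k − 3) + (−30k + 90)
  −k^2 + 4k − 3 = ((1/30)k − 1/30)(−30k + 90) + (0)
Last nonzero remainder: −30k + 90. Dividing through by −30 gives the monic gcd k − 3.

k − 3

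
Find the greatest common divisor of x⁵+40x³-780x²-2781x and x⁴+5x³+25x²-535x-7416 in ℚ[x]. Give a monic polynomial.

x³-3x²+49x-927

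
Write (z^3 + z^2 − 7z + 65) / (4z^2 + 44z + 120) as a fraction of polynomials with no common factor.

(z^2 − 4z + 13)/(4z + 24)

Apply the Euclidean algorithm:
  z^3 + z^2 − 7z + 65 = ((1/4)z − 5/2)(4z^2 + 44z + 120) + (73z + 365)
  4z^2 + 44z + 120 = ((4/73)z + 24/73)(73z + 365) + (0)
Last nonzero remainder: 73z + 365. Dividing through by 73 gives the monic gcd z + 5.
Cancel z + 5 from numerator and denominator to get the reduced form.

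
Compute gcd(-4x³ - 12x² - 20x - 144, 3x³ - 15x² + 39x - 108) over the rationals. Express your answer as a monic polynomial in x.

Euclidean algorithm in ℚ[x]:
  -4x³ - 12x² - 20x - 144 = (-4/3)(3x³ - 15x² + 39x - 108) + (-32x² + 32x - 288)
  3x³ - 15x² + 39x - 108 = (-(3/32)x + 3/8)(-32x² + 32x - 288) + (0)
Last nonzero remainder: -32x² + 32x - 288. Dividing through by -32 gives the monic gcd x² - x + 9.

x² - x + 9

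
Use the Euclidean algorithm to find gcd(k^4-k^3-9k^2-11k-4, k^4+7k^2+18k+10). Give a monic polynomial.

k^2+2k+1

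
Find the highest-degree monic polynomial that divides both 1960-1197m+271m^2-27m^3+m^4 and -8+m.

Euclidean algorithm in ℚ[m]:
  m^4-27m^3+271m^2-1197m+1960 = (m^3-19m^2+119m-245)(m-8) + (0)
The last nonzero remainder m-8 is already monic.

-8+m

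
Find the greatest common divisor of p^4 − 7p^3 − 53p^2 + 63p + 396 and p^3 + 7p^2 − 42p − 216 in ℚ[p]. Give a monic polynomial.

p + 4

Apply the Euclidean algorithm:
  p^4 − 7p^3 − 53p^2 + 63p + 396 = (p − 14)(p^3 + 7p^2 − 42p − 216) + (87p^2 − 309p − 2628)
  p^3 + 7p^2 − 42p − 216 = ((1/87)p + 102/841)(87p^2 − 309p − 2628) + ((21600/841)p + 86400/841)
  87p^2 − 309p − 2628 = ((24389/7200)p − 61393/2400)((21600/841)p + 86400/841) + (0)
Last nonzero remainder: (21600/841)p + 86400/841. Dividing through by 21600/841 gives the monic gcd p + 4.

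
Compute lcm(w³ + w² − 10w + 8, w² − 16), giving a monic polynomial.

Repeated division with remainder:
  w³ + w² − 10w + 8 = (w + 1)(w² − 16) + (6w + 24)
  w² − 16 = ((1/6)w − 2/3)(6w + 24) + (0)
Last nonzero remainder: 6w + 24. Dividing through by 6 gives the monic gcd w + 4.
Then lcm(f, g) = f·g / gcd(f, g); expanding and making the result monic gives the answer.

w⁴ − 3w³ − 14w² + 48w − 32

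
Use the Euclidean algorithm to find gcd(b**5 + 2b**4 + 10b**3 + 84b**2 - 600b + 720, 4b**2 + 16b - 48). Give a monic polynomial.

b**2 + 4b - 12

Apply the Euclidean algorithm:
  b**5 + 2b**4 + 10b**3 + 84b**2 - 600b + 720 = ((1/4)b**3 - (1/2)b**2 + (15/2)b - 15)(4b**2 + 16b - 48) + (0)
Last nonzero remainder: 4b**2 + 16b - 48. Dividing through by 4 gives the monic gcd b**2 + 4b - 12.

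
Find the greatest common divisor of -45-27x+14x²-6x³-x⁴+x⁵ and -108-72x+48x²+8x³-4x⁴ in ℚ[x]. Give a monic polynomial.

-9-9x+x²+x³

Repeated division with remainder:
  x⁵-x⁴-6x³+14x²-27x-45 = (-(1/4)x-1/4)(-4x⁴+8x³+48x²-72x-108) + (8x³+8x²-72x-72)
  -4x⁴+8x³+48x²-72x-108 = (-(1/2)x+3/2)(8x³+8x²-72x-72) + (0)
Last nonzero remainder: 8x³+8x²-72x-72. Dividing through by 8 gives the monic gcd x³+x²-9x-9.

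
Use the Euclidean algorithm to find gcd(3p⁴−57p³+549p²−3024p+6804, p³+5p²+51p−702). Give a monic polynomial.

p−6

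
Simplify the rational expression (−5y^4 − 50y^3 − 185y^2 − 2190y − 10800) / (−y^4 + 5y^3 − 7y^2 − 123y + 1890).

Euclidean algorithm in ℚ[y]:
  −5y^4 − 50y^3 − 185y^2 − 2190y − 10800 = (5)(−y^4 + 5y^3 − 7y^2 − 123y + 1890) + (−75y^3 − 150y^2 − 1575y − 20250)
  −y^4 + 5y^3 − 7y^2 − 123y + 1890 = ((1/75)y − 7/75)(−75y^3 − 150y^2 − 1575y − 20250) + (0)
Last nonzero remainder: −75y^3 − 150y^2 − 1575y − 20250. Dividing through by −75 gives the monic gcd y^3 + 2y^2 + 21y + 270.
Cancel y^3 + 2y^2 + 21y + 270 from numerator and denominator to get the reduced form.

(5y + 40)/(y − 7)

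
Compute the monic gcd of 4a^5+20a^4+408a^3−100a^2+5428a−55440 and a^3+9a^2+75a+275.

a^2+4a+55

Repeated division with remainder:
  4a^5+20a^4+408a^3−100a^2+5428a−55440 = (4a^2−16a+252)(a^3+9a^2+75a+275) + (−2268a^2−9072a−124740)
  a^3+9a^2+75a+275 = (−(1/2268)a−5/2268)(−2268a^2−9072a−124740) + (0)
Last nonzero remainder: −2268a^2−9072a−124740. Dividing through by −2268 gives the monic gcd a^2+4a+55.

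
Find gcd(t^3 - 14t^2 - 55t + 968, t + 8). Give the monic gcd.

t + 8

Euclidean algorithm in ℚ[t]:
  t^3 - 14t^2 - 55t + 968 = (t^2 - 22t + 121)(t + 8) + (0)
The last nonzero remainder t + 8 is already monic.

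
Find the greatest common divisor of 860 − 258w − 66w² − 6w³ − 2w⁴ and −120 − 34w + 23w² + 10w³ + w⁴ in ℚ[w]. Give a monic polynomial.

By polynomial division,
  −2w⁴ − 6w³ − 66w² − 258w + 860 = (−2)(w⁴ + 10w³ + 23w² − 34w − 120) + (14w³ − 20w² − 326w + 620)
  w⁴ + 10w³ + 23w² − 34w − 120 = ((1/14)w + 40/49)(14w³ − 20w² − 326w + 620) + ((3068/49)w² + (9204/49)w − 30680/49)
  14w³ − 20w² − 326w + 620 = ((343/1534)w − 1519/1534)((3068/49)w² + (9204/49)w − 30680/49) + (0)
Last nonzero remainder: (3068/49)w² + (9204/49)w − 30680/49. Dividing through by 3068/49 gives the monic gcd w² + 3w − 10.

−10 + 3w + w²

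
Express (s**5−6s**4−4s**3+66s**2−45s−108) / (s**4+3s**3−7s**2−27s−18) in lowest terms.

(s**2−7s+12)/(s+2)

By polynomial division,
  s**5−6s**4−4s**3+66s**2−45s−108 = (s−9)(s**4+3s**3−7s**2−27s−18) + (30s**3+30s**2−270s−270)
  s**4+3s**3−7s**2−27s−18 = ((1/30)s+1/15)(30s**3+30s**2−270s−270) + (0)
Last nonzero remainder: 30s**3+30s**2−270s−270. Dividing through by 30 gives the monic gcd s**3+s**2−9s−9.
Cancel s**3+s**2−9s−9 from numerator and denominator to get the reduced form.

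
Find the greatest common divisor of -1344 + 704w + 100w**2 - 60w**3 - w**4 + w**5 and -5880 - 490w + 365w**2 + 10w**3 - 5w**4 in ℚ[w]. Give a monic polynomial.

By polynomial division,
  w**5 - w**4 - 60w**3 + 100w**2 + 704w - 1344 = (-(1/5)w - 1/5)(-5w**4 + 10w**3 + 365w**2 - 490w - 5880) + (15w**3 + 75w**2 - 570w - 2520)
  -5w**4 + 10w**3 + 365w**2 - 490w - 5880 = (-(1/3)w + 7/3)(15w**3 + 75w**2 - 570w - 2520) + (0)
Last nonzero remainder: 15w**3 + 75w**2 - 570w - 2520. Dividing through by 15 gives the monic gcd w**3 + 5w**2 - 38w - 168.

-168 - 38w + 5w**2 + w**3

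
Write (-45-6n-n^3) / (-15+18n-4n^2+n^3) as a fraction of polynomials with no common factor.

(-3-n)/(-1+n)

Euclidean algorithm in ℚ[n]:
  -n^3-6n-45 = (-1)(n^3-4n^2+18n-15) + (-4n^2+12n-60)
  n^3-4n^2+18n-15 = (-(1/4)n+1/4)(-4n^2+12n-60) + (0)
Last nonzero remainder: -4n^2+12n-60. Dividing through by -4 gives the monic gcd n^2-3n+15.
Cancel n^2-3n+15 from numerator and denominator to get the reduced form.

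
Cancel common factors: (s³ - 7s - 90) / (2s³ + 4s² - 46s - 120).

(s² + 5s + 18)/(2s² + 14s + 24)

Apply the Euclidean algorithm:
  s³ - 7s - 90 = (1/2)(2s³ + 4s² - 46s - 120) + (-2s² + 16s - 30)
  2s³ + 4s² - 46s - 120 = (-s - 10)(-2s² + 16s - 30) + (84s - 420)
  -2s² + 16s - 30 = (-(1/42)s + 1/14)(84s - 420) + (0)
Last nonzero remainder: 84s - 420. Dividing through by 84 gives the monic gcd s - 5.
Cancel s - 5 from numerator and denominator to get the reduced form.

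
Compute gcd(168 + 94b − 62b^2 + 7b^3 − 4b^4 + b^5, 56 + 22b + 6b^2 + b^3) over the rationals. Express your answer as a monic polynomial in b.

14 + 2b + b^2

Euclidean algorithm in ℚ[b]:
  b^5 − 4b^4 + 7b^3 − 62b^2 + 94b + 168 = (b^2 − 10b + 45)(b^3 + 6b^2 + 22b + 56) + (−168b^2 − 336b − 2352)
  b^3 + 6b^2 + 22b + 56 = (−(1/168)b − 1/42)(−168b^2 − 336b − 2352) + (0)
Last nonzero remainder: −168b^2 − 336b − 2352. Dividing through by −168 gives the monic gcd b^2 + 2b + 14.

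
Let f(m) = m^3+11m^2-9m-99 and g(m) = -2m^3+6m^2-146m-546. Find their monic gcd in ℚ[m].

m+3

Euclidean algorithm in ℚ[m]:
  m^3+11m^2-9m-99 = (-1/2)(-2m^3+6m^2-146m-546) + (14m^2-82m-372)
  -2m^3+6m^2-146m-546 = (-(1/7)m-20/49)(14m^2-82m-372) + (-(11398/49)m-34194/49)
  14m^2-82m-372 = (-(343/5699)m+3038/5699)(-(11398/49)m-34194/49) + (0)
Last nonzero remainder: -(11398/49)m-34194/49. Dividing through by -11398/49 gives the monic gcd m+3.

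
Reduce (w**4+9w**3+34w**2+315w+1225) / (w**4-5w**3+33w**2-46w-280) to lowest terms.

(w**2+12w+35)/(w**2-2w-8)

By polynomial division,
  w**4+9w**3+34w**2+315w+1225 = (w**4-5w**3+33w**2-46w-280) + (14w**3+w**2+361w+1505)
  w**4-5w**3+33w**2-46w-280 = ((1/14)w-71/196)(14w**3+w**2+361w+1505) + ((1485/196)w**2-(4455/196)w+7425/28)
  14w**3+w**2+361w+1505 = ((2744/1485)w+8428/1485)((1485/196)w**2-(4455/196)w+7425/28) + (0)
Last nonzero remainder: (1485/196)w**2-(4455/196)w+7425/28. Dividing through by 1485/196 gives the monic gcd w**2-3w+35.
Cancel w**2-3w+35 from numerator and denominator to get the reduced form.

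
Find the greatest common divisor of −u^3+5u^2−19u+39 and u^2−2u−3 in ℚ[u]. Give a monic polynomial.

Apply the Euclidean algorithm:
  −u^3+5u^2−19u+39 = (−u+3)(u^2−2u−3) + (−16u+48)
  u^2−2u−3 = (−(1/16)u−1/16)(−16u+48) + (0)
Last nonzero remainder: −16u+48. Dividing through by −16 gives the monic gcd u−3.

u−3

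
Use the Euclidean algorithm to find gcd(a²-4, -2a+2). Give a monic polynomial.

1

Euclidean algorithm in ℚ[a]:
  a²-4 = (-(1/2)a-1/2)(-2a+2) + (-3)
  -2a+2 = ((2/3)a-2/3)(-3) + (0)
The last nonzero remainder is the constant -3, so the polynomials are coprime and gcd = 1.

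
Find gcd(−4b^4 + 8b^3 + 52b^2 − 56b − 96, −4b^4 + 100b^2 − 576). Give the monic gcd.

b^2 − b − 12

Euclidean algorithm in ℚ[b]:
  −4b^4 + 8b^3 + 52b^2 − 56b − 96 = (−4b^4 + 100b^2 − 576) + (8b^3 − 48b^2 − 56b + 480)
  −4b^4 + 100b^2 − 576 = (−(1/2)b − 3)(8b^3 − 48b^2 − 56b + 480) + (−72b^2 + 72b + 864)
  8b^3 − 48b^2 − 56b + 480 = (−(1/9)b + 5/9)(−72b^2 + 72b + 864) + (0)
Last nonzero remainder: −72b^2 + 72b + 864. Dividing through by −72 gives the monic gcd b^2 − b − 12.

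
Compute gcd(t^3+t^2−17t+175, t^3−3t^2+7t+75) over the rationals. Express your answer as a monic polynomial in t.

t^2−6t+25

By polynomial division,
  t^3+t^2−17t+175 = (t^3−3t^2+7t+75) + (4t^2−24t+100)
  t^3−3t^2+7t+75 = ((1/4)t+3/4)(4t^2−24t+100) + (0)
Last nonzero remainder: 4t^2−24t+100. Dividing through by 4 gives the monic gcd t^2−6t+25.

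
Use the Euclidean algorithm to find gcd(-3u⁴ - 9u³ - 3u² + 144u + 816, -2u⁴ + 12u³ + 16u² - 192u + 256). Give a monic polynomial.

u² - 16

Euclidean algorithm in ℚ[u]:
  -3u⁴ - 9u³ - 3u² + 144u + 816 = (3/2)(-2u⁴ + 12u³ + 16u² - 192u + 256) + (-27u³ - 27u² + 432u + 432)
  -2u⁴ + 12u³ + 16u² - 192u + 256 = ((2/27)u - 14/27)(-27u³ - 27u² + 432u + 432) + (-30u² + 480)
  -27u³ - 27u² + 432u + 432 = ((9/10)u + 9/10)(-30u² + 480) + (0)
Last nonzero remainder: -30u² + 480. Dividing through by -30 gives the monic gcd u² - 16.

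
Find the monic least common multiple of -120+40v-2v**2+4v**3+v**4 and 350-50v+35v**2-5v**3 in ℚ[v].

840-400v+54v**2-30v**3-3v**4+v**5

Euclidean algorithm in ℚ[v]:
  v**4+4v**3-2v**2+40v-120 = (-(1/5)v-11/5)(-5v**3+35v**2-50v+350) + (65v**2+650)
  -5v**3+35v**2-50v+350 = (-(1/13)v+7/13)(65v**2+650) + (0)
Last nonzero remainder: 65v**2+650. Dividing through by 65 gives the monic gcd v**2+10.
Then lcm(f, g) = f·g / gcd(f, g); expanding and making the result monic gives the answer.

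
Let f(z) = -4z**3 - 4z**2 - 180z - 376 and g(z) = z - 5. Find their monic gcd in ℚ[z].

1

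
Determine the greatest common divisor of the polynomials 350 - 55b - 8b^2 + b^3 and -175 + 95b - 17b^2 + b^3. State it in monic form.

-5 + b

By polynomial division,
  b^3 - 8b^2 - 55b + 350 = (b^3 - 17b^2 + 95b - 175) + (9b^2 - 150b + 525)
  b^3 - 17b^2 + 95b - 175 = ((1/9)b - 1/27)(9b^2 - 150b + 525) + ((280/9)b - 1400/9)
  9b^2 - 150b + 525 = ((81/280)b - 27/8)((280/9)b - 1400/9) + (0)
Last nonzero remainder: (280/9)b - 1400/9. Dividing through by 280/9 gives the monic gcd b - 5.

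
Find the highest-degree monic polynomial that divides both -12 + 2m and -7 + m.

Euclidean algorithm in ℚ[m]:
  2m - 12 = (2)(m - 7) + (2)
  m - 7 = ((1/2)m - 7/2)(2) + (0)
The last nonzero remainder is the constant 2, so the polynomials are coprime and gcd = 1.

1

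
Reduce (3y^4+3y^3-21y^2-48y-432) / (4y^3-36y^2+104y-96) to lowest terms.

Repeated division with remainder:
  3y^4+3y^3-21y^2-48y-432 = ((3/4)y+15/2)(4y^3-36y^2+104y-96) + (171y^2-756y+288)
  4y^3-36y^2+104y-96 = ((4/171)y-116/1083)(171y^2-756y+288) + ((5880/361)y-23520/361)
  171y^2-756y+288 = ((20577/1960)y-1083/245)((5880/361)y-23520/361) + (0)
Last nonzero remainder: (5880/361)y-23520/361. Dividing through by 5880/361 gives the monic gcd y-4.
Cancel y-4 from numerator and denominator to get the reduced form.

(3y^3+15y^2+39y+108)/(4y^2-20y+24)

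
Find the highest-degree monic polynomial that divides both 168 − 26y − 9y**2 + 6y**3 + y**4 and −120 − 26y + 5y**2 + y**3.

24 + 10y + y**2

Repeated division with remainder:
  y**4 + 6y**3 − 9y**2 − 26y + 168 = (y + 1)(y**3 + 5y**2 − 26y − 120) + (12y**2 + 120y + 288)
  y**3 + 5y**2 − 26y − 120 = ((1/12)y − 5/12)(12y**2 + 120y + 288) + (0)
Last nonzero remainder: 12y**2 + 120y + 288. Dividing through by 12 gives the monic gcd y**2 + 10y + 24.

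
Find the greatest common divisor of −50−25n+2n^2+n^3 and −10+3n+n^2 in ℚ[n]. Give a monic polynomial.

5+n

By polynomial division,
  n^3+2n^2−25n−50 = (n−1)(n^2+3n−10) + (−12n−60)
  n^2+3n−10 = (−(1/12)n+1/6)(−12n−60) + (0)
Last nonzero remainder: −12n−60. Dividing through by −12 gives the monic gcd n+5.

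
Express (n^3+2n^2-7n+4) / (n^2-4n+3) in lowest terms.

(n^2+3n-4)/(n-3)

By polynomial division,
  n^3+2n^2-7n+4 = (n+6)(n^2-4n+3) + (14n-14)
  n^2-4n+3 = ((1/14)n-3/14)(14n-14) + (0)
Last nonzero remainder: 14n-14. Dividing through by 14 gives the monic gcd n-1.
Cancel n-1 from numerator and denominator to get the reduced form.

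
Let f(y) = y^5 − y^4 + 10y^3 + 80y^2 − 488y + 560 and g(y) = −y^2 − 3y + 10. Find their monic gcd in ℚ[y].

Euclidean algorithm in ℚ[y]:
  y^5 − y^4 + 10y^3 + 80y^2 − 488y + 560 = (−y^3 + 4y^2 − 32y + 56)(−y^2 − 3y + 10) + (0)
Last nonzero remainder: −y^2 − 3y + 10. Dividing through by −1 gives the monic gcd y^2 + 3y − 10.

y^2 + 3y − 10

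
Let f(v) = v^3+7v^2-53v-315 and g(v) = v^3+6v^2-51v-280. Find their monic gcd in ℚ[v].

v^2-2v-35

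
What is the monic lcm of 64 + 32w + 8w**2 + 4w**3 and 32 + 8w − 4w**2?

−64 − 16w − 2w**3 + w**4

Euclidean algorithm in ℚ[w]:
  4w**3 + 8w**2 + 32w + 64 = (−w − 4)(−4w**2 + 8w + 32) + (96w + 192)
  −4w**2 + 8w + 32 = (−(1/24)w + 1/6)(96w + 192) + (0)
Last nonzero remainder: 96w + 192. Dividing through by 96 gives the monic gcd w + 2.
Then lcm(f, g) = f·g / gcd(f, g); expanding and making the result monic gives the answer.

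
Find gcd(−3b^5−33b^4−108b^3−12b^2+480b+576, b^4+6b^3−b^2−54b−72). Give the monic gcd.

b^3+9b^2+26b+24

Apply the Euclidean algorithm:
  −3b^5−33b^4−108b^3−12b^2+480b+576 = (−3b−15)(b^4+6b^3−b^2−54b−72) + (−21b^3−189b^2−546b−504)
  b^4+6b^3−b^2−54b−72 = (−(1/21)b+1/7)(−21b^3−189b^2−546b−504) + (0)
Last nonzero remainder: −21b^3−189b^2−546b−504. Dividing through by −21 gives the monic gcd b^3+9b^2+26b+24.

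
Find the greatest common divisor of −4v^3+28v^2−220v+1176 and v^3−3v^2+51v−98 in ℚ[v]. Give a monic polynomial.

Apply the Euclidean algorithm:
  −4v^3+28v^2−220v+1176 = (−4)(v^3−3v^2+51v−98) + (16v^2−16v+784)
  v^3−3v^2+51v−98 = ((1/16)v−1/8)(16v^2−16v+784) + (0)
Last nonzero remainder: 16v^2−16v+784. Dividing through by 16 gives the monic gcd v^2−v+49.

v^2−v+49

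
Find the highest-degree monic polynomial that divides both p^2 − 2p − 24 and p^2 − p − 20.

Apply the Euclidean algorithm:
  p^2 − 2p − 24 = (p^2 − p − 20) + (−p − 4)
  p^2 − p − 20 = (−p + 5)(−p − 4) + (0)
Last nonzero remainder: −p − 4. Dividing through by −1 gives the monic gcd p + 4.

p + 4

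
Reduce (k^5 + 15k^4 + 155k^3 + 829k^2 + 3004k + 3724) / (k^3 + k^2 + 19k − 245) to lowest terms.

Apply the Euclidean algorithm:
  k^5 + 15k^4 + 155k^3 + 829k^2 + 3004k + 3724 = (k^2 + 14k + 122)(k^3 + k^2 + 19k − 245) + (686k^2 + 4116k + 33614)
  k^3 + k^2 + 19k − 245 = ((1/686)k − 5/686)(686k^2 + 4116k + 33614) + (0)
Last nonzero remainder: 686k^2 + 4116k + 33614. Dividing through by 686 gives the monic gcd k^2 + 6k + 49.
Cancel k^2 + 6k + 49 from numerator and denominator to get the reduced form.

(k^3 + 9k^2 + 52k + 76)/(k − 5)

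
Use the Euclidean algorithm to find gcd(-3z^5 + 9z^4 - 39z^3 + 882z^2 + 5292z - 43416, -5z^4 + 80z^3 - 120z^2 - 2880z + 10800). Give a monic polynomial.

z^3 - 6z^2 - 36z + 216

Repeated division with remainder:
  -3z^5 + 9z^4 - 39z^3 + 882z^2 + 5292z - 43416 = ((3/5)z + 39/5)(-5z^4 + 80z^3 - 120z^2 - 2880z + 10800) + (-591z^3 + 3546z^2 + 21276z - 127656)
  -5z^4 + 80z^3 - 120z^2 - 2880z + 10800 = ((5/591)z - 50/591)(-591z^3 + 3546z^2 + 21276z - 127656) + (0)
Last nonzero remainder: -591z^3 + 3546z^2 + 21276z - 127656. Dividing through by -591 gives the monic gcd z^3 - 6z^2 - 36z + 216.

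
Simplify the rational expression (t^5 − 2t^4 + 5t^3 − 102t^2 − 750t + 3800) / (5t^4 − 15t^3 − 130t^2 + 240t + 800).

Euclidean algorithm in ℚ[t]:
  t^5 − 2t^4 + 5t^3 − 102t^2 − 750t + 3800 = ((1/5)t + 1/5)(5t^4 − 15t^3 − 130t^2 + 240t + 800) + (34t^3 − 124t^2 − 958t + 3640)
  5t^4 − 15t^3 − 130t^2 + 240t + 800 = ((5/34)t + 55/578)(34t^3 − 124t^2 − 958t + 3640) + ((6555/289)t^2 − (58995/289)t + 131100/289)
  34t^3 − 124t^2 − 958t + 3640 = ((9826/6555)t + 52598/6555)((6555/289)t^2 − (58995/289)t + 131100/289) + (0)
Last nonzero remainder: (6555/289)t^2 − (58995/289)t + 131100/289. Dividing through by 6555/289 gives the monic gcd t^2 − 9t + 20.
Cancel t^2 − 9t + 20 from numerator and denominator to get the reduced form.

(t^3 + 7t^2 + 48t + 190)/(5t^2 + 30t + 40)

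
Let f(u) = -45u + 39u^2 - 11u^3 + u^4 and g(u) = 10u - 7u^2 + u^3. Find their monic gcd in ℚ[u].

Repeated division with remainder:
  u^4 - 11u^3 + 39u^2 - 45u = (u - 4)(u^3 - 7u^2 + 10u) + (u^2 - 5u)
  u^3 - 7u^2 + 10u = (u - 2)(u^2 - 5u) + (0)
The last nonzero remainder u^2 - 5u is already monic.

-5u + u^2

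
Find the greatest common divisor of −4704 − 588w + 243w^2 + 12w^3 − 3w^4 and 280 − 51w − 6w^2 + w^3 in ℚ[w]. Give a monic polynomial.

−56 − w + w^2

Repeated division with remainder:
  −3w^4 + 12w^3 + 243w^2 − 588w − 4704 = (−3w − 6)(w^3 − 6w^2 − 51w + 280) + (54w^2 − 54w − 3024)
  w^3 − 6w^2 − 51w + 280 = ((1/54)w − 5/54)(54w^2 − 54w − 3024) + (0)
Last nonzero remainder: 54w^2 − 54w − 3024. Dividing through by 54 gives the monic gcd w^2 − w − 56.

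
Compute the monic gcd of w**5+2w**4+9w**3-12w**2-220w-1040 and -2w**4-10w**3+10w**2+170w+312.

Euclidean algorithm in ℚ[w]:
  w**5+2w**4+9w**3-12w**2-220w-1040 = (-(1/2)w+3/2)(-2w**4-10w**3+10w**2+170w+312) + (29w**3+58w**2-319w-1508)
  -2w**4-10w**3+10w**2+170w+312 = (-(2/29)w-6/29)(29w**3+58w**2-319w-1508) + (0)
Last nonzero remainder: 29w**3+58w**2-319w-1508. Dividing through by 29 gives the monic gcd w**3+2w**2-11w-52.

w**3+2w**2-11w-52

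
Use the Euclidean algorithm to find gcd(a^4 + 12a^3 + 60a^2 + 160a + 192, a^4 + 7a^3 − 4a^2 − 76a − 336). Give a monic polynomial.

Repeated division with remainder:
  a^4 + 12a^3 + 60a^2 + 160a + 192 = (a^4 + 7a^3 − 4a^2 − 76a − 336) + (5a^3 + 64a^2 + 236a + 528)
  a^4 + 7a^3 − 4a^2 − 76a − 336 = ((1/5)a − 29/25)(5a^3 + 64a^2 + 236a + 528) + ((576/25)a^2 + (2304/25)a + 6912/25)
  5a^3 + 64a^2 + 236a + 528 = ((125/576)a + 275/144)((576/25)a^2 + (2304/25)a + 6912/25) + (0)
Last nonzero remainder: (576/25)a^2 + (2304/25)a + 6912/25. Dividing through by 576/25 gives the monic gcd a^2 + 4a + 12.

a^2 + 4a + 12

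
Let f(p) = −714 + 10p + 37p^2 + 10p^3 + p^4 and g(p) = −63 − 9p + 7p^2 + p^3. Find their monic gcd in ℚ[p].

−21 + 4p + p^2

Apply the Euclidean algorithm:
  p^4 + 10p^3 + 37p^2 + 10p − 714 = (p + 3)(p^3 + 7p^2 − 9p − 63) + (25p^2 + 100p − 525)
  p^3 + 7p^2 − 9p − 63 = ((1/25)p + 3/25)(25p^2 + 100p − 525) + (0)
Last nonzero remainder: 25p^2 + 100p − 525. Dividing through by 25 gives the monic gcd p^2 + 4p − 21.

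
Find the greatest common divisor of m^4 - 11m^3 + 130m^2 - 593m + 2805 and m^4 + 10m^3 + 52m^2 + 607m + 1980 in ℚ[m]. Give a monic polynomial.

m^2 - 3m + 55

Apply the Euclidean algorithm:
  m^4 - 11m^3 + 130m^2 - 593m + 2805 = (m^4 + 10m^3 + 52m^2 + 607m + 1980) + (-21m^3 + 78m^2 - 1200m + 825)
  m^4 + 10m^3 + 52m^2 + 607m + 1980 = (-(1/21)m - 32/49)(-21m^3 + 78m^2 - 1200m + 825) + ((2244/49)m^2 - (6732/49)m + 123420/49)
  -21m^3 + 78m^2 - 1200m + 825 = (-(343/748)m + 245/748)((2244/49)m^2 - (6732/49)m + 123420/49) + (0)
Last nonzero remainder: (2244/49)m^2 - (6732/49)m + 123420/49. Dividing through by 2244/49 gives the monic gcd m^2 - 3m + 55.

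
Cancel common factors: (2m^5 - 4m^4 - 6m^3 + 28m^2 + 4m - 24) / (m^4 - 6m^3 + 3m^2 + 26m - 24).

(2m^3 - 6m^2 + 4m + 12)/(m^2 - 7m + 12)

Repeated division with remainder:
  2m^5 - 4m^4 - 6m^3 + 28m^2 + 4m - 24 = (2m + 8)(m^4 - 6m^3 + 3m^2 + 26m - 24) + (36m^3 - 48m^2 - 156m + 168)
  m^4 - 6m^3 + 3m^2 + 26m - 24 = ((1/36)m - 7/54)(36m^3 - 48m^2 - 156m + 168) + ((10/9)m^2 + (10/9)m - 20/9)
  36m^3 - 48m^2 - 156m + 168 = ((162/5)m - 378/5)((10/9)m^2 + (10/9)m - 20/9) + (0)
Last nonzero remainder: (10/9)m^2 + (10/9)m - 20/9. Dividing through by 10/9 gives the monic gcd m^2 + m - 2.
Cancel m^2 + m - 2 from numerator and denominator to get the reduced form.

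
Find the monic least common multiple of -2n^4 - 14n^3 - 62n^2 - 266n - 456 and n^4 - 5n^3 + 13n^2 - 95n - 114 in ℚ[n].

Apply the Euclidean algorithm:
  -2n^4 - 14n^3 - 62n^2 - 266n - 456 = (-2)(n^4 - 5n^3 + 13n^2 - 95n - 114) + (-24n^3 - 36n^2 - 456n - 684)
  n^4 - 5n^3 + 13n^2 - 95n - 114 = (-(1/24)n + 13/48)(-24n^3 - 36n^2 - 456n - 684) + ((15/4)n^2 + 285/4)
  -24n^3 - 36n^2 - 456n - 684 = (-(32/5)n - 48/5)((15/4)n^2 + 285/4) + (0)
Last nonzero remainder: (15/4)n^2 + 285/4. Dividing through by 15/4 gives the monic gcd n^2 + 19.
Then lcm(f, g) = f·g / gcd(f, g); expanding and making the result monic gives the answer.

n^6 + 2n^5 - 10n^4 - 64n^3 - 623n^2 - 1938n - 1368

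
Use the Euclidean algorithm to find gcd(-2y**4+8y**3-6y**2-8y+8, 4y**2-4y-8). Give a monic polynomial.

y**2-y-2

Apply the Euclidean algorithm:
  -2y**4+8y**3-6y**2-8y+8 = (-(1/2)y**2+(3/2)y-1)(4y**2-4y-8) + (0)
Last nonzero remainder: 4y**2-4y-8. Dividing through by 4 gives the monic gcd y**2-y-2.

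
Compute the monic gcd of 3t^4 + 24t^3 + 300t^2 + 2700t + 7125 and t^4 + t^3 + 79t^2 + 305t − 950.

t^3 + 3t^2 + 85t + 475

Euclidean algorithm in ℚ[t]:
  3t^4 + 24t^3 + 300t^2 + 2700t + 7125 = (3)(t^4 + t^3 + 79t^2 + 305t − 950) + (21t^3 + 63t^2 + 1785t + 9975)
  t^4 + t^3 + 79t^2 + 305t − 950 = ((1/21)t − 2/21)(21t^3 + 63t^2 + 1785t + 9975) + (0)
Last nonzero remainder: 21t^3 + 63t^2 + 1785t + 9975. Dividing through by 21 gives the monic gcd t^3 + 3t^2 + 85t + 475.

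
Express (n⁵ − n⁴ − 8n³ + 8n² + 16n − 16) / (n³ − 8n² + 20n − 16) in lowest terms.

Apply the Euclidean algorithm:
  n⁵ − n⁴ − 8n³ + 8n² + 16n − 16 = (n² + 7n + 28)(n³ − 8n² + 20n − 16) + (108n² − 432n + 432)
  n³ − 8n² + 20n − 16 = ((1/108)n − 1/27)(108n² − 432n + 432) + (0)
Last nonzero remainder: 108n² − 432n + 432. Dividing through by 108 gives the monic gcd n² − 4n + 4.
Cancel n² − 4n + 4 from numerator and denominator to get the reduced form.

(n³ + 3n² − 4)/(n − 4)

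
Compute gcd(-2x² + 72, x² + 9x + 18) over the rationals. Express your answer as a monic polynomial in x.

x + 6

Repeated division with remainder:
  -2x² + 72 = (-2)(x² + 9x + 18) + (18x + 108)
  x² + 9x + 18 = ((1/18)x + 1/6)(18x + 108) + (0)
Last nonzero remainder: 18x + 108. Dividing through by 18 gives the monic gcd x + 6.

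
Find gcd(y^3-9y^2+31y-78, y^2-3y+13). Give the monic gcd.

Euclidean algorithm in ℚ[y]:
  y^3-9y^2+31y-78 = (y-6)(y^2-3y+13) + (0)
The last nonzero remainder y^2-3y+13 is already monic.

y^2-3y+13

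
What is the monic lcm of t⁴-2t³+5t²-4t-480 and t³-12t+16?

By polynomial division,
  t⁴-2t³+5t²-4t-480 = (t-2)(t³-12t+16) + (17t²-44t-448)
  t³-12t+16 = ((1/17)t+44/289)(17t²-44t-448) + ((6084/289)t+24336/289)
  17t²-44t-448 = ((4913/6084)t-8092/1521)((6084/289)t+24336/289) + (0)
Last nonzero remainder: (6084/289)t+24336/289. Dividing through by 6084/289 gives the monic gcd t+4.
Then lcm(f, g) = f·g / gcd(f, g); expanding and making the result monic gives the answer.

t⁶-6t⁵+17t⁴-32t³-444t²+1904t-1920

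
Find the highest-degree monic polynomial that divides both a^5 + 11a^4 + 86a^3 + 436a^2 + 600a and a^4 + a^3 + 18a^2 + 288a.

a^2 + 6a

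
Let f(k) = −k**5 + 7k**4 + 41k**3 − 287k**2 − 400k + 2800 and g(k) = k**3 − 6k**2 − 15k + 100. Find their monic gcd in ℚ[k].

Apply the Euclidean algorithm:
  −k**5 + 7k**4 + 41k**3 − 287k**2 − 400k + 2800 = (−k**2 + k + 32)(k**3 − 6k**2 − 15k + 100) + (20k**2 − 20k − 400)
  k**3 − 6k**2 − 15k + 100 = ((1/20)k − 1/4)(20k**2 − 20k − 400) + (0)
Last nonzero remainder: 20k**2 − 20k − 400. Dividing through by 20 gives the monic gcd k**2 − k − 20.

k**2 − k − 20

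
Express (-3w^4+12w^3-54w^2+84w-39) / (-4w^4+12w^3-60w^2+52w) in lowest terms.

(3w-3)/(4w)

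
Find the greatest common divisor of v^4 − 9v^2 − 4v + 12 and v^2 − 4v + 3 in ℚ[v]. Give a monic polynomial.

v^2 − 4v + 3

Repeated division with remainder:
  v^4 − 9v^2 − 4v + 12 = (v^2 + 4v + 4)(v^2 − 4v + 3) + (0)
The last nonzero remainder v^2 − 4v + 3 is already monic.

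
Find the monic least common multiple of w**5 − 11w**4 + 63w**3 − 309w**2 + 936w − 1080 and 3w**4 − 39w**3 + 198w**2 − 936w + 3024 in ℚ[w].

w**7 − 24w**6 + 248w**5 − 1590w**4 + 7599w**3 − 26226w**2 + 53352w − 45360

Apply the Euclidean algorithm:
  w**5 − 11w**4 + 63w**3 − 309w**2 + 936w − 1080 = ((1/3)w + 2/3)(3w**4 − 39w**3 + 198w**2 − 936w + 3024) + (23w**3 − 129w**2 + 552w − 3096)
  3w**4 − 39w**3 + 198w**2 − 936w + 3024 = ((3/23)w − 510/529)(23w**3 − 129w**2 + 552w − 3096) + ((864/529)w**2 + 20736/529)
  23w**3 − 129w**2 + 552w − 3096 = ((12167/864)w − 22747/288)((864/529)w**2 + 20736/529) + (0)
Last nonzero remainder: (864/529)w**2 + 20736/529. Dividing through by 864/529 gives the monic gcd w**2 + 24.
Then lcm(f, g) = f·g / gcd(f, g); expanding and making the result monic gives the answer.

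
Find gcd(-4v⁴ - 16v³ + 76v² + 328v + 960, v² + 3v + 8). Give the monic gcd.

v² + 3v + 8

Repeated division with remainder:
  -4v⁴ - 16v³ + 76v² + 328v + 960 = (-4v² - 4v + 120)(v² + 3v + 8) + (0)
The last nonzero remainder v² + 3v + 8 is already monic.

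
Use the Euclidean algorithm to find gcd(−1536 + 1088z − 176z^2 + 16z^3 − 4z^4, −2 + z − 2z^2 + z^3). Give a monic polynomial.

Apply the Euclidean algorithm:
  −4z^4 + 16z^3 − 176z^2 + 1088z − 1536 = (−4z + 8)(z^3 − 2z^2 + z − 2) + (−156z^2 + 1072z − 1520)
  z^3 − 2z^2 + z − 2 = (−(1/156)z − 95/3042)(−156z^2 + 1072z − 1520) + ((37621/1521)z − 75242/1521)
  −156z^2 + 1072z − 1520 = (−(237276/37621)z + 1155960/37621)((37621/1521)z − 75242/1521) + (0)
Last nonzero remainder: (37621/1521)z − 75242/1521. Dividing through by 37621/1521 gives the monic gcd z − 2.

−2 + z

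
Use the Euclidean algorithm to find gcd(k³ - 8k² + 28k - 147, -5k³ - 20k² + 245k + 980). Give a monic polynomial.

Repeated division with remainder:
  k³ - 8k² + 28k - 147 = (-1/5)(-5k³ - 20k² + 245k + 980) + (-12k² + 77k + 49)
  -5k³ - 20k² + 245k + 980 = ((5/12)k + 625/144)(-12k² + 77k + 49) + (-(15785/144)k + 110495/144)
  -12k² + 77k + 49 = ((1728/15785)k + 144/2255)(-(15785/144)k + 110495/144) + (0)
Last nonzero remainder: -(15785/144)k + 110495/144. Dividing through by -15785/144 gives the monic gcd k - 7.

k - 7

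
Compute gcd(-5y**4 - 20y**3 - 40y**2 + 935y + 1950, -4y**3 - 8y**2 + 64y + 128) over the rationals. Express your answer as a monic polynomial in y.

y + 2

Repeated division with remainder:
  -5y**4 - 20y**3 - 40y**2 + 935y + 1950 = ((5/4)y + 5/2)(-4y**3 - 8y**2 + 64y + 128) + (-100y**2 + 615y + 1630)
  -4y**3 - 8y**2 + 64y + 128 = ((1/25)y + 163/500)(-100y**2 + 615y + 1630) + (-(20169/100)y - 20169/50)
  -100y**2 + 615y + 1630 = ((10000/20169)y - 81500/20169)(-(20169/100)y - 20169/50) + (0)
Last nonzero remainder: -(20169/100)y - 20169/50. Dividing through by -20169/100 gives the monic gcd y + 2.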